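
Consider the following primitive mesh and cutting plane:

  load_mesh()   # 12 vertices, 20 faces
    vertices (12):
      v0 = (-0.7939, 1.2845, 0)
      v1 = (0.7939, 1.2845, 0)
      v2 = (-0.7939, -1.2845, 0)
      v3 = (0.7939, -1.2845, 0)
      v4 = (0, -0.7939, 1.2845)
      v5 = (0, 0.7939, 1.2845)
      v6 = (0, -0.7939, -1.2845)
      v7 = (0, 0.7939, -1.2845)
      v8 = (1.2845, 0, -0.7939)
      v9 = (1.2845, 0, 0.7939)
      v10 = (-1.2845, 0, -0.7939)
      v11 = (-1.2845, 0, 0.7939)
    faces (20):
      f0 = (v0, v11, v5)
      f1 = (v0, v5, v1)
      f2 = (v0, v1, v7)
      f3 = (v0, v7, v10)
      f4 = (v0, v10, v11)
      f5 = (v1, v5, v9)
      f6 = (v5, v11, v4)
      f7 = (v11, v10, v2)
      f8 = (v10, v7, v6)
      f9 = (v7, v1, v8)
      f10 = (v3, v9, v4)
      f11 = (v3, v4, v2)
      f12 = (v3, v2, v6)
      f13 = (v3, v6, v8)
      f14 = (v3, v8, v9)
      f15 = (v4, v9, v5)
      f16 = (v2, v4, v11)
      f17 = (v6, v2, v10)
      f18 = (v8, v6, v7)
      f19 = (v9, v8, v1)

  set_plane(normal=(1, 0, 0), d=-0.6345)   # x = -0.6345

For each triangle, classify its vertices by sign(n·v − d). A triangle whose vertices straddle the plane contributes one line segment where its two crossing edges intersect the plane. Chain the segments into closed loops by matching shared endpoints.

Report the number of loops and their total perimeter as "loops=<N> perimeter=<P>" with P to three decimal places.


Straddling triangles (10 of 20):
  (v0,v11,v5) [--+] → (-0.6345, 0.40174, 1.04216)–(-0.6345, 1.186, 0.257903)  len=1.1091
  (v0,v5,v1) [-++] → (-0.6345, 1.186, 0.257903)–(-0.6345, 1.2845, 0)  len=0.2761
  (v0,v1,v7) [-++] → (-0.6345, 1.2845, 0)–(-0.6345, 1.186, -0.257903)  len=0.2761
  (v0,v7,v10) [-+-] → (-0.6345, 1.186, -0.257903)–(-0.6345, 0.40174, -1.04216)  len=1.1091
  (v5,v11,v4) [+-+] → (-0.6345, 0.40174, 1.04216)–(-0.6345, -0.40174, 1.04216)  len=0.8035
  (v10,v7,v6) [-++] → (-0.6345, 0.40174, -1.04216)–(-0.6345, -0.40174, -1.04216)  len=0.8035
  (v3,v4,v2) [++-] → (-0.6345, -1.186, 0.257903)–(-0.6345, -1.2845, 0)  len=0.2761
  (v3,v2,v6) [+-+] → (-0.6345, -1.2845, 0)–(-0.6345, -1.186, -0.257903)  len=0.2761
  (v2,v4,v11) [-+-] → (-0.6345, -1.186, 0.257903)–(-0.6345, -0.40174, 1.04216)  len=1.1091
  (v6,v2,v10) [+--] → (-0.6345, -1.186, -0.257903)–(-0.6345, -0.40174, -1.04216)  len=1.1091

Chained into 1 loop(s):
  loop 1: 10 segments, perimeter = 7.1477
Total perimeter = 7.148

loops=1 perimeter=7.148


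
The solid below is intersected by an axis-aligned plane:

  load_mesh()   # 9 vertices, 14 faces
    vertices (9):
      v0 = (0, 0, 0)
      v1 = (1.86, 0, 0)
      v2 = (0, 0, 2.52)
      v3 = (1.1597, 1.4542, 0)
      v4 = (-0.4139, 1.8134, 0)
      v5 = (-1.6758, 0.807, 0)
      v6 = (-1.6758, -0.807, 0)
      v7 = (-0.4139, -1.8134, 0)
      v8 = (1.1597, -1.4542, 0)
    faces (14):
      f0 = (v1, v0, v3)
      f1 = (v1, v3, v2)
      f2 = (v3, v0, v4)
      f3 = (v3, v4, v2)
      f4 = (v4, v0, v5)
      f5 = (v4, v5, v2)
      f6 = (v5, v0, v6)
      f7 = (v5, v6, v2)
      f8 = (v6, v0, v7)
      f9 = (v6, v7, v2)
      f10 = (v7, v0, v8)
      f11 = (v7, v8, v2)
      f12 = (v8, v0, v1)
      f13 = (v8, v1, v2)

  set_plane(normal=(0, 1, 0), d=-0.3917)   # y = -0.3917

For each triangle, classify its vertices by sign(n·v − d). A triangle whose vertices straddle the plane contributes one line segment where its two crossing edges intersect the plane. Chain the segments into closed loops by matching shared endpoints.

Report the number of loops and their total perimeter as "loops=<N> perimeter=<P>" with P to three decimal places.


loops=1 perimeter=8.609

Straddling triangles (8 of 14):
  (v5,v0,v6) [++-] → (-0.813396, -0.3917, 0)–(-1.6758, -0.3917, 0)  len=0.8624
  (v5,v6,v2) [+-+] → (-1.6758, -0.3917, 0)–(-0.813396, -0.3917, 1.29685)  len=1.5574
  (v6,v0,v7) [-+-] → (-0.813396, -0.3917, 0)–(-0.0894037, -0.3917, 0)  len=0.7240
  (v6,v7,v2) [--+] → (-0.0894037, -0.3917, 1.97567)–(-0.813396, -0.3917, 1.29685)  len=0.9925
  (v7,v0,v8) [-+-] → (-0.0894037, -0.3917, 0)–(0.312374, -0.3917, 0)  len=0.4018
  (v7,v8,v2) [--+] → (0.312374, -0.3917, 1.84122)–(-0.0894037, -0.3917, 1.97567)  len=0.4237
  (v8,v0,v1) [-++] → (0.312374, -0.3917, 0)–(1.67137, -0.3917, 0)  len=1.3590
  (v8,v1,v2) [-++] → (1.67137, -0.3917, 0)–(0.312374, -0.3917, 1.84122)  len=2.2884

Chained into 1 loop(s):
  loop 1: 8 segments, perimeter = 8.6092
Total perimeter = 8.609


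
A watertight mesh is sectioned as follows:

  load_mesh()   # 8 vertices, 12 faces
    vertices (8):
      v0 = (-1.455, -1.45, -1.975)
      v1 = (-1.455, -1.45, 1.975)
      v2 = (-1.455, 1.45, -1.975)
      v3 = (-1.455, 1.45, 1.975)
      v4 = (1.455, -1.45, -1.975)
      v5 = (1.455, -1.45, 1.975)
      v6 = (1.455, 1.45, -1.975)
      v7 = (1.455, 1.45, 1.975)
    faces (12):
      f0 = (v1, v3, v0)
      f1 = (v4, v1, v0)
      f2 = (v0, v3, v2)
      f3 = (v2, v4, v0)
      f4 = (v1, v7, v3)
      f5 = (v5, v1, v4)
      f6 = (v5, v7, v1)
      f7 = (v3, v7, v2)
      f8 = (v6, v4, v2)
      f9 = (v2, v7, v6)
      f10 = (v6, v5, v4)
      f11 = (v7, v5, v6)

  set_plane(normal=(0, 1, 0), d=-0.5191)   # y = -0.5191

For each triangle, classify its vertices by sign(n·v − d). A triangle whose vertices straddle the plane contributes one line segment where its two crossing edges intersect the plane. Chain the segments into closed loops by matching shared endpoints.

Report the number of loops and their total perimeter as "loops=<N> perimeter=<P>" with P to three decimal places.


loops=1 perimeter=13.720

Straddling triangles (8 of 12):
  (v1,v3,v0) [-+-] → (-1.455, -0.5191, 1.975)–(-1.455, -0.5191, -0.70705)  len=2.6821
  (v0,v3,v2) [-++] → (-1.455, -0.5191, -0.70705)–(-1.455, -0.5191, -1.975)  len=1.2680
  (v2,v4,v0) [+--] → (0.52089, -0.5191, -1.975)–(-1.455, -0.5191, -1.975)  len=1.9759
  (v1,v7,v3) [-++] → (-0.52089, -0.5191, 1.975)–(-1.455, -0.5191, 1.975)  len=0.9341
  (v5,v7,v1) [-+-] → (1.455, -0.5191, 1.975)–(-0.52089, -0.5191, 1.975)  len=1.9759
  (v6,v4,v2) [+-+] → (1.455, -0.5191, -1.975)–(0.52089, -0.5191, -1.975)  len=0.9341
  (v6,v5,v4) [+--] → (1.455, -0.5191, 0.70705)–(1.455, -0.5191, -1.975)  len=2.6821
  (v7,v5,v6) [+-+] → (1.455, -0.5191, 1.975)–(1.455, -0.5191, 0.70705)  len=1.2680

Chained into 1 loop(s):
  loop 1: 8 segments, perimeter = 13.7200
Total perimeter = 13.720


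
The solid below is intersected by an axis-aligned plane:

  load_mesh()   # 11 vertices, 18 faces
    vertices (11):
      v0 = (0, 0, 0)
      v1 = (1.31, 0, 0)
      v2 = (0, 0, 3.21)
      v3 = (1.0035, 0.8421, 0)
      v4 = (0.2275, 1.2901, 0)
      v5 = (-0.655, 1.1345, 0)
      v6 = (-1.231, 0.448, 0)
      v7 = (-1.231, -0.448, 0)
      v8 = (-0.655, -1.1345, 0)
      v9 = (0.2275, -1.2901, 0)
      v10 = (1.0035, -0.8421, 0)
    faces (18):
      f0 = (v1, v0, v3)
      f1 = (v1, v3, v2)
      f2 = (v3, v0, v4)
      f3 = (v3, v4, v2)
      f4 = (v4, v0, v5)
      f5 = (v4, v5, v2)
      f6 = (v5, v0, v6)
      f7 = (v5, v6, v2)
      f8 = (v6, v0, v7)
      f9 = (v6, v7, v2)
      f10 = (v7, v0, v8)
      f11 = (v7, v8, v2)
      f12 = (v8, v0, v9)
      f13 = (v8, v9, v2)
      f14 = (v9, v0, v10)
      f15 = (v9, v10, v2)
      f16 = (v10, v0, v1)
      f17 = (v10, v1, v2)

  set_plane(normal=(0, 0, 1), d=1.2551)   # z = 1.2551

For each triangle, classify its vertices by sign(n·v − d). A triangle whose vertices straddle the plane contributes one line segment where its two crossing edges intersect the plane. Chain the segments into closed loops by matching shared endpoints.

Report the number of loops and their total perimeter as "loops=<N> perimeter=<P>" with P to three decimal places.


Straddling triangles (9 of 18):
  (v1,v3,v2) [--+] → (0.611135, 0.512842, 1.2551)–(0.797794, 0, 1.2551)  len=0.5458
  (v3,v4,v2) [--+] → (0.138548, 0.785675, 1.2551)–(0.611135, 0.512842, 1.2551)  len=0.5457
  (v4,v5,v2) [--+] → (-0.398897, 0.690914, 1.2551)–(0.138548, 0.785675, 1.2551)  len=0.5457
  (v5,v6,v2) [--+] → (-0.749683, 0.272833, 1.2551)–(-0.398897, 0.690914, 1.2551)  len=0.5457
  (v6,v7,v2) [--+] → (-0.749683, -0.272833, 1.2551)–(-0.749683, 0.272833, 1.2551)  len=0.5457
  (v7,v8,v2) [--+] → (-0.398897, -0.690914, 1.2551)–(-0.749683, -0.272833, 1.2551)  len=0.5457
  (v8,v9,v2) [--+] → (0.138548, -0.785675, 1.2551)–(-0.398897, -0.690914, 1.2551)  len=0.5457
  (v9,v10,v2) [--+] → (0.611135, -0.512842, 1.2551)–(0.138548, -0.785675, 1.2551)  len=0.5457
  (v10,v1,v2) [--+] → (0.797794, 0, 1.2551)–(0.611135, -0.512842, 1.2551)  len=0.5458

Chained into 1 loop(s):
  loop 1: 9 segments, perimeter = 4.9115
Total perimeter = 4.912

loops=1 perimeter=4.912


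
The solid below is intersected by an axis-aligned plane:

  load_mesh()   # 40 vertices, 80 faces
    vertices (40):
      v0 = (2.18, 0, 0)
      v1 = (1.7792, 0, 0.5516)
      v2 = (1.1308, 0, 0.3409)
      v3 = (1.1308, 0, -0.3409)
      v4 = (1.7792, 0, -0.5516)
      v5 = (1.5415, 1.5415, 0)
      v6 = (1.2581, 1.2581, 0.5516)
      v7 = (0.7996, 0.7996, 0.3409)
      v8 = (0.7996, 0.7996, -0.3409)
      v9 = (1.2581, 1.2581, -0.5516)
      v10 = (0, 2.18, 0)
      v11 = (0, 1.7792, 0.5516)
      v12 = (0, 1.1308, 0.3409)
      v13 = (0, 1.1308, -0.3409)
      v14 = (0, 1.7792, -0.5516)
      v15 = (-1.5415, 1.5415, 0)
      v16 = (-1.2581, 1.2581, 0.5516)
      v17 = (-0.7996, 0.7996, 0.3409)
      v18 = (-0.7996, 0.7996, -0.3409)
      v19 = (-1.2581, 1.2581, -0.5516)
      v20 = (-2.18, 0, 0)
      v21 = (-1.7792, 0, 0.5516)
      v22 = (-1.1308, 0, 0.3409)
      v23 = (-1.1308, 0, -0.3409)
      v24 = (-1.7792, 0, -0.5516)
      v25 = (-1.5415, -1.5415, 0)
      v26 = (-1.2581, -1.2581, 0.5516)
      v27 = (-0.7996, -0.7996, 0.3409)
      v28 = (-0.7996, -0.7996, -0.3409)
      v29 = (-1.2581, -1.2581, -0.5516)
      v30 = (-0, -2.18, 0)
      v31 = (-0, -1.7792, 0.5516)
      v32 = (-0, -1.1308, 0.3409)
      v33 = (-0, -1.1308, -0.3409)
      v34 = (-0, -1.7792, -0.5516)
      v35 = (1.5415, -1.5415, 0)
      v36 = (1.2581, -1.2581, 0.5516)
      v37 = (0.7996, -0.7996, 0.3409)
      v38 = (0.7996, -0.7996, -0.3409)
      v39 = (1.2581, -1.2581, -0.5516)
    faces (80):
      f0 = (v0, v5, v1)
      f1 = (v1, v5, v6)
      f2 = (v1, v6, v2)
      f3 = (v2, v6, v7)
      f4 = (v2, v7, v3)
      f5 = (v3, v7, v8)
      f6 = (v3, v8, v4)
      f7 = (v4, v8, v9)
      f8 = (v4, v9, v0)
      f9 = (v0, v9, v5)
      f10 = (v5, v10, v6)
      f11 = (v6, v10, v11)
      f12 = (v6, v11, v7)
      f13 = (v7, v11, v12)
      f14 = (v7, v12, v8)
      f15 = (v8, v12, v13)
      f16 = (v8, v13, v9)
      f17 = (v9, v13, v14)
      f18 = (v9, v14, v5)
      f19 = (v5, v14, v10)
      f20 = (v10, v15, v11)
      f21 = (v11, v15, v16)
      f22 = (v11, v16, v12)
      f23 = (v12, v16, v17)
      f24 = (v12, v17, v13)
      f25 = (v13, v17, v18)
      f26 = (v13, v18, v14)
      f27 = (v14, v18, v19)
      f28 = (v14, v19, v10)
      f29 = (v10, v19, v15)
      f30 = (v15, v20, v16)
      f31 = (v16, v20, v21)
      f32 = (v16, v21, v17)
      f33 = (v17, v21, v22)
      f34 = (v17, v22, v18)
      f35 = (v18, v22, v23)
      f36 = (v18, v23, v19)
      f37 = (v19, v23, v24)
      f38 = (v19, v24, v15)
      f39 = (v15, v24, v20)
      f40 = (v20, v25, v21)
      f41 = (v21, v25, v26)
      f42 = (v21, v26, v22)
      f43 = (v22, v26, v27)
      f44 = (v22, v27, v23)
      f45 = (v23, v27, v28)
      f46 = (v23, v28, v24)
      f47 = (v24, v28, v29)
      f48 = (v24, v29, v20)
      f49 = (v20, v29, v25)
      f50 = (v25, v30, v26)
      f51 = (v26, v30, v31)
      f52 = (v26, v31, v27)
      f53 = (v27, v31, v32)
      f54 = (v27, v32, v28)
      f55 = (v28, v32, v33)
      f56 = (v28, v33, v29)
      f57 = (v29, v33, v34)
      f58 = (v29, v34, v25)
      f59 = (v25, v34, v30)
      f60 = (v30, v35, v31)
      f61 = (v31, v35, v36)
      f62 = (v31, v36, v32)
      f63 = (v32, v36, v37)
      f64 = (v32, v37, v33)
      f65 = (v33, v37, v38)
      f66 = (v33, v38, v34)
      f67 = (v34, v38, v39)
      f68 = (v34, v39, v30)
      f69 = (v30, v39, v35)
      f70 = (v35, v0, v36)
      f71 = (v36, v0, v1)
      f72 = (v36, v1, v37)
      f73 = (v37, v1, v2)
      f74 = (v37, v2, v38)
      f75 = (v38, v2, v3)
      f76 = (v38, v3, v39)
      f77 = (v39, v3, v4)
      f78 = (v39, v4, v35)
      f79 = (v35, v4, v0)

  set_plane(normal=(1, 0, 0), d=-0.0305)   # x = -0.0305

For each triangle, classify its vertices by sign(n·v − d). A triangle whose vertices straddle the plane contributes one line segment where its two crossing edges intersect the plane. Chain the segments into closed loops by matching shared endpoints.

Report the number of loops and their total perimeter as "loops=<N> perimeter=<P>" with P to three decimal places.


Straddling triangles (20 of 80):
  (v10,v15,v11) [+-+] → (-0.0305, 2.16737, 0)–(-0.0305, 1.7745, 0.540686)  len=0.6683
  (v11,v15,v16) [+--] → (-0.0305, 1.7745, 0.540686)–(-0.0305, 1.76657, 0.5516)  len=0.0135
  (v11,v16,v12) [+-+] → (-0.0305, 1.76657, 0.5516)–(-0.0305, 1.13389, 0.346008)  len=0.6652
  (v12,v16,v17) [+--] → (-0.0305, 1.13389, 0.346008)–(-0.0305, 1.11817, 0.3409)  len=0.0165
  (v12,v17,v13) [+-+] → (-0.0305, 1.11817, 0.3409)–(-0.0305, 1.11817, -0.314893)  len=0.6558
  (v13,v17,v18) [+--] → (-0.0305, 1.11817, -0.314893)–(-0.0305, 1.11817, -0.3409)  len=0.0260
  (v13,v18,v14) [+-+] → (-0.0305, 1.11817, -0.3409)–(-0.0305, 1.74183, -0.543563)  len=0.6558
  (v14,v18,v19) [+--] → (-0.0305, 1.74183, -0.543563)–(-0.0305, 1.76657, -0.5516)  len=0.0260
  (v14,v19,v10) [+-+] → (-0.0305, 1.76657, -0.5516)–(-0.0305, 2.15765, -0.0133724)  len=0.6653
  (v10,v19,v15) [+--] → (-0.0305, 2.15765, -0.0133724)–(-0.0305, 2.16737, 0)  len=0.0165
  (v25,v30,v26) [-+-] → (-0.0305, -2.16737, 0)–(-0.0305, -2.15765, 0.0133724)  len=0.0165
  (v26,v30,v31) [-++] → (-0.0305, -2.15765, 0.0133724)–(-0.0305, -1.76657, 0.5516)  len=0.6653
  (v26,v31,v27) [-+-] → (-0.0305, -1.76657, 0.5516)–(-0.0305, -1.74183, 0.543563)  len=0.0260
  (v27,v31,v32) [-++] → (-0.0305, -1.74183, 0.543563)–(-0.0305, -1.11817, 0.3409)  len=0.6558
  (v27,v32,v28) [-+-] → (-0.0305, -1.11817, 0.3409)–(-0.0305, -1.11817, 0.314893)  len=0.0260
  (v28,v32,v33) [-++] → (-0.0305, -1.11817, 0.314893)–(-0.0305, -1.11817, -0.3409)  len=0.6558
  (v28,v33,v29) [-+-] → (-0.0305, -1.11817, -0.3409)–(-0.0305, -1.13389, -0.346008)  len=0.0165
  (v29,v33,v34) [-++] → (-0.0305, -1.13389, -0.346008)–(-0.0305, -1.76657, -0.5516)  len=0.6652
  (v29,v34,v25) [-+-] → (-0.0305, -1.76657, -0.5516)–(-0.0305, -1.7745, -0.540686)  len=0.0135
  (v25,v34,v30) [-++] → (-0.0305, -1.7745, -0.540686)–(-0.0305, -2.16737, 0)  len=0.6683

Chained into 2 loop(s):
  loop 1: 10 segments, perimeter = 3.4090
  loop 2: 10 segments, perimeter = 3.4090
Total perimeter = 6.818

loops=2 perimeter=6.818


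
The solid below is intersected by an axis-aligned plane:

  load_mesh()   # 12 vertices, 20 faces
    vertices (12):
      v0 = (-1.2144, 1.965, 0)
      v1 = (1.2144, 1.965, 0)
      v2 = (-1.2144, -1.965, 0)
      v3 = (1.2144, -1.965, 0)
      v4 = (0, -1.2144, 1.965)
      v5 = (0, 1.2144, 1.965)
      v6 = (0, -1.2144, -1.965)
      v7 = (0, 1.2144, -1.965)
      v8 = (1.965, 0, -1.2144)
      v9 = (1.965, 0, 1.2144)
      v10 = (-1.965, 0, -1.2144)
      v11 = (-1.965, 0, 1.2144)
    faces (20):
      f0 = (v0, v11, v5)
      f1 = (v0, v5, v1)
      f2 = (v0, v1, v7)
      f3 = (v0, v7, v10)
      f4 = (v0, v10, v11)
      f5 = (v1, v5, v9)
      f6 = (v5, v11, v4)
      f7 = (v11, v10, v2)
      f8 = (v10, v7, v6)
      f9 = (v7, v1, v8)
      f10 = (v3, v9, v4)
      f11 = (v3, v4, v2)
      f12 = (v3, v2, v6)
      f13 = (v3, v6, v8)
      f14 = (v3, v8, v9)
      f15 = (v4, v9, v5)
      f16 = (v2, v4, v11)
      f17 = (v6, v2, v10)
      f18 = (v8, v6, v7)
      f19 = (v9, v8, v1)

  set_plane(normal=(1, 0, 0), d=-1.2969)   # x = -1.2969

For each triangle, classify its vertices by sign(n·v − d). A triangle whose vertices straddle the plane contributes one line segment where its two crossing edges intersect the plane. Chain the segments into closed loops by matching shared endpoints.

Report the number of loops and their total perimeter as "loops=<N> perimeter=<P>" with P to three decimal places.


loops=1 perimeter=9.744

Straddling triangles (8 of 20):
  (v0,v11,v5) [+-+] → (-1.2969, 1.74902, 0.133477)–(-1.2969, 0.412896, 1.4696)  len=1.8896
  (v0,v7,v10) [++-] → (-1.2969, 0.412896, -1.4696)–(-1.2969, 1.74902, -0.133477)  len=1.8896
  (v0,v10,v11) [+--] → (-1.2969, 1.74902, -0.133477)–(-1.2969, 1.74902, 0.133477)  len=0.2670
  (v5,v11,v4) [+-+] → (-1.2969, 0.412896, 1.4696)–(-1.2969, -0.412896, 1.4696)  len=0.8258
  (v11,v10,v2) [--+] → (-1.2969, -1.74902, -0.133477)–(-1.2969, -1.74902, 0.133477)  len=0.2670
  (v10,v7,v6) [-++] → (-1.2969, 0.412896, -1.4696)–(-1.2969, -0.412896, -1.4696)  len=0.8258
  (v2,v4,v11) [++-] → (-1.2969, -0.412896, 1.4696)–(-1.2969, -1.74902, 0.133477)  len=1.8896
  (v6,v2,v10) [++-] → (-1.2969, -1.74902, -0.133477)–(-1.2969, -0.412896, -1.4696)  len=1.8896

Chained into 1 loop(s):
  loop 1: 8 segments, perimeter = 9.7438
Total perimeter = 9.744


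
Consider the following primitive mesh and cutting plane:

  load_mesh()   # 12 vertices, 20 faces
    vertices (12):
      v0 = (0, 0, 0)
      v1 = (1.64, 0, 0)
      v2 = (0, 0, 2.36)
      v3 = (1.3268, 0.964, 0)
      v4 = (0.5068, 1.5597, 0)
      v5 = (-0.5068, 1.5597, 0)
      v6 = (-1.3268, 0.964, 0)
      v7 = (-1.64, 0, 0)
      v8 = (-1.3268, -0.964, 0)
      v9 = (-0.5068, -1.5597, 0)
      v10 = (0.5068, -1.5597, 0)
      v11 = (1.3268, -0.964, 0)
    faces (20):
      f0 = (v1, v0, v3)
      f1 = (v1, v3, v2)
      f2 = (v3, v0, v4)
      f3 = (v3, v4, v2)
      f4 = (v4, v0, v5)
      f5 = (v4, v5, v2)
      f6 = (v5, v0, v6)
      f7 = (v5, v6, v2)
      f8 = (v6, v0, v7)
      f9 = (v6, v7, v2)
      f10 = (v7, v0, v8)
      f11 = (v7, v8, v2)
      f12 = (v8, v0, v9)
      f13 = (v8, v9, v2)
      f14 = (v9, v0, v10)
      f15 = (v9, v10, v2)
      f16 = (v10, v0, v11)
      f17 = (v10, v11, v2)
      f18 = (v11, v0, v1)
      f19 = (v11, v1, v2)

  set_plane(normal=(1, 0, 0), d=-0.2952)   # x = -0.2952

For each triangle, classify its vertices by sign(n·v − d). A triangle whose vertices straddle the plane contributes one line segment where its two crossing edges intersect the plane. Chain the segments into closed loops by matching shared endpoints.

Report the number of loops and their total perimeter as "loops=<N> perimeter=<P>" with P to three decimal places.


loops=1 perimeter=8.149

Straddling triangles (12 of 20):
  (v4,v0,v5) [++-] → (-0.2952, 0.908491, 0)–(-0.2952, 1.5597, 0)  len=0.6512
  (v4,v5,v2) [+-+] → (-0.2952, 1.5597, 0)–(-0.2952, 0.908491, 0.985351)  len=1.1811
  (v5,v0,v6) [-+-] → (-0.2952, 0.908491, 0)–(-0.2952, 0.214481, 0)  len=0.6940
  (v5,v6,v2) [--+] → (-0.2952, 0.214481, 1.83492)–(-0.2952, 0.908491, 0.985351)  len=1.0970
  (v6,v0,v7) [-+-] → (-0.2952, 0.214481, 0)–(-0.2952, 0, 0)  len=0.2145
  (v6,v7,v2) [--+] → (-0.2952, 0, 1.9352)–(-0.2952, 0.214481, 1.83492)  len=0.2368
  (v7,v0,v8) [-+-] → (-0.2952, 0, 0)–(-0.2952, -0.214481, 0)  len=0.2145
  (v7,v8,v2) [--+] → (-0.2952, -0.214481, 1.83492)–(-0.2952, 0, 1.9352)  len=0.2368
  (v8,v0,v9) [-+-] → (-0.2952, -0.214481, 0)–(-0.2952, -0.908491, 0)  len=0.6940
  (v8,v9,v2) [--+] → (-0.2952, -0.908491, 0.985351)–(-0.2952, -0.214481, 1.83492)  len=1.0970
  (v9,v0,v10) [-++] → (-0.2952, -0.908491, 0)–(-0.2952, -1.5597, 0)  len=0.6512
  (v9,v10,v2) [-++] → (-0.2952, -1.5597, 0)–(-0.2952, -0.908491, 0.985351)  len=1.1811

Chained into 1 loop(s):
  loop 1: 12 segments, perimeter = 8.1491
Total perimeter = 8.149


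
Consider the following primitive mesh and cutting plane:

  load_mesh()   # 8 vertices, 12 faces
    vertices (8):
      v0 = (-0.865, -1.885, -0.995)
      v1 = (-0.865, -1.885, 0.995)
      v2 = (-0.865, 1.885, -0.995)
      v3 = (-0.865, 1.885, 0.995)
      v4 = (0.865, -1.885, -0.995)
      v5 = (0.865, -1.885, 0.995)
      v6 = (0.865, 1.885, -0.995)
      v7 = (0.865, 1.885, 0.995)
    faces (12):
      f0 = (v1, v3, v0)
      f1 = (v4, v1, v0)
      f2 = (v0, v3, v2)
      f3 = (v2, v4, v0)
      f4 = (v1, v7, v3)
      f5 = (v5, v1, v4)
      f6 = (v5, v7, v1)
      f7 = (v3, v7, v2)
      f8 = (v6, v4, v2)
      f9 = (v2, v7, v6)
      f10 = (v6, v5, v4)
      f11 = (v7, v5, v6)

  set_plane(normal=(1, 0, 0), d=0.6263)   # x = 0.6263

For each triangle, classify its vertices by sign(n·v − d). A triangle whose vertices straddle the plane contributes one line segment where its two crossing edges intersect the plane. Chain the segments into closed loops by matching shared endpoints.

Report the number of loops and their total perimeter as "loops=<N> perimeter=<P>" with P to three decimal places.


loops=1 perimeter=11.520

Straddling triangles (8 of 12):
  (v4,v1,v0) [+--] → (0.6263, -1.885, -0.720426)–(0.6263, -1.885, -0.995)  len=0.2746
  (v2,v4,v0) [-+-] → (0.6263, -1.36483, -0.995)–(0.6263, -1.885, -0.995)  len=0.5202
  (v1,v7,v3) [-+-] → (0.6263, 1.36483, 0.995)–(0.6263, 1.885, 0.995)  len=0.5202
  (v5,v1,v4) [+-+] → (0.6263, -1.885, 0.995)–(0.6263, -1.885, -0.720426)  len=1.7154
  (v5,v7,v1) [++-] → (0.6263, 1.36483, 0.995)–(0.6263, -1.885, 0.995)  len=3.2498
  (v3,v7,v2) [-+-] → (0.6263, 1.885, 0.995)–(0.6263, 1.885, 0.720426)  len=0.2746
  (v6,v4,v2) [++-] → (0.6263, -1.36483, -0.995)–(0.6263, 1.885, -0.995)  len=3.2498
  (v2,v7,v6) [-++] → (0.6263, 1.885, 0.720426)–(0.6263, 1.885, -0.995)  len=1.7154

Chained into 1 loop(s):
  loop 1: 8 segments, perimeter = 11.5200
Total perimeter = 11.520


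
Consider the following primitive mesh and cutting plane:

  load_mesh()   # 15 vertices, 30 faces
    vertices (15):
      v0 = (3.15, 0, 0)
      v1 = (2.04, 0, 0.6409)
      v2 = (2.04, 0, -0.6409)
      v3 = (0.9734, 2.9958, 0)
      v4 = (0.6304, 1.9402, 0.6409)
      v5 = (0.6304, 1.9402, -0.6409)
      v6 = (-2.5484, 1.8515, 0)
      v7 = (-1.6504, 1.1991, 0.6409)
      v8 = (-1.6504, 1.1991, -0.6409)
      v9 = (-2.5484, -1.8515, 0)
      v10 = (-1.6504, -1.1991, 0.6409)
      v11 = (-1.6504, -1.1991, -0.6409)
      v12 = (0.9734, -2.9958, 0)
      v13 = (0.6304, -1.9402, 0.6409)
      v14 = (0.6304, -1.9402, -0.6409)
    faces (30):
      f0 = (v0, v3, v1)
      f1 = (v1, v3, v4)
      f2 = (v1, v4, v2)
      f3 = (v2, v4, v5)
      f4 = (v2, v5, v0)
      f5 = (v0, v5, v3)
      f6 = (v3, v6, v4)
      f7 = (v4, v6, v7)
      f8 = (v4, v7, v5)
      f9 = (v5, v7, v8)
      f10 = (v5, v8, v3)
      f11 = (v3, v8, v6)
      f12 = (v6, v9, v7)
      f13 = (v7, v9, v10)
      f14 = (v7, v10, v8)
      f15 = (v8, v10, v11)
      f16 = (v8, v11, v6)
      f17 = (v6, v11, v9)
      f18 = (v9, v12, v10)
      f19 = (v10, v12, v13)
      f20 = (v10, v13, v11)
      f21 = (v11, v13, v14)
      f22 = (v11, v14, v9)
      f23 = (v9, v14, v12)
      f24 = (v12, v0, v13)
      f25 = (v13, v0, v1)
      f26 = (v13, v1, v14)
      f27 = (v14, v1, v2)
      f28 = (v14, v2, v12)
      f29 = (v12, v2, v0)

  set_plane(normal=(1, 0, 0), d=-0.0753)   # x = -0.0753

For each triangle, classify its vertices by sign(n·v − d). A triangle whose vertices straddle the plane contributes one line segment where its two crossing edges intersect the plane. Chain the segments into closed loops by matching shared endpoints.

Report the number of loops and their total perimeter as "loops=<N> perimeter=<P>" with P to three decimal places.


loops=2 perimeter=7.128

Straddling triangles (12 of 30):
  (v3,v6,v4) [+-+] → (-0.0753, 2.65506, 0)–(-0.0753, 1.92051, 0.498619)  len=0.8878
  (v4,v6,v7) [+--] → (-0.0753, 1.92051, 0.498619)–(-0.0753, 1.7109, 0.6409)  len=0.2533
  (v4,v7,v5) [+-+] → (-0.0753, 1.7109, 0.6409)–(-0.0753, 1.7109, -0.2443)  len=0.8852
  (v5,v7,v8) [+--] → (-0.0753, 1.7109, -0.2443)–(-0.0753, 1.7109, -0.6409)  len=0.3966
  (v5,v8,v3) [+-+] → (-0.0753, 1.7109, -0.6409)–(-0.0753, 2.27768, -0.25616)  len=0.6850
  (v3,v8,v6) [+--] → (-0.0753, 2.27768, -0.25616)–(-0.0753, 2.65506, 0)  len=0.4561
  (v9,v12,v10) [-+-] → (-0.0753, -2.65506, 0)–(-0.0753, -2.27768, 0.25616)  len=0.4561
  (v10,v12,v13) [-++] → (-0.0753, -2.27768, 0.25616)–(-0.0753, -1.7109, 0.6409)  len=0.6850
  (v10,v13,v11) [-+-] → (-0.0753, -1.7109, 0.6409)–(-0.0753, -1.7109, 0.2443)  len=0.3966
  (v11,v13,v14) [-++] → (-0.0753, -1.7109, 0.2443)–(-0.0753, -1.7109, -0.6409)  len=0.8852
  (v11,v14,v9) [-+-] → (-0.0753, -1.7109, -0.6409)–(-0.0753, -1.92051, -0.498619)  len=0.2533
  (v9,v14,v12) [-++] → (-0.0753, -1.92051, -0.498619)–(-0.0753, -2.65506, 0)  len=0.8878

Chained into 2 loop(s):
  loop 1: 6 segments, perimeter = 3.5641
  loop 2: 6 segments, perimeter = 3.5641
Total perimeter = 7.128


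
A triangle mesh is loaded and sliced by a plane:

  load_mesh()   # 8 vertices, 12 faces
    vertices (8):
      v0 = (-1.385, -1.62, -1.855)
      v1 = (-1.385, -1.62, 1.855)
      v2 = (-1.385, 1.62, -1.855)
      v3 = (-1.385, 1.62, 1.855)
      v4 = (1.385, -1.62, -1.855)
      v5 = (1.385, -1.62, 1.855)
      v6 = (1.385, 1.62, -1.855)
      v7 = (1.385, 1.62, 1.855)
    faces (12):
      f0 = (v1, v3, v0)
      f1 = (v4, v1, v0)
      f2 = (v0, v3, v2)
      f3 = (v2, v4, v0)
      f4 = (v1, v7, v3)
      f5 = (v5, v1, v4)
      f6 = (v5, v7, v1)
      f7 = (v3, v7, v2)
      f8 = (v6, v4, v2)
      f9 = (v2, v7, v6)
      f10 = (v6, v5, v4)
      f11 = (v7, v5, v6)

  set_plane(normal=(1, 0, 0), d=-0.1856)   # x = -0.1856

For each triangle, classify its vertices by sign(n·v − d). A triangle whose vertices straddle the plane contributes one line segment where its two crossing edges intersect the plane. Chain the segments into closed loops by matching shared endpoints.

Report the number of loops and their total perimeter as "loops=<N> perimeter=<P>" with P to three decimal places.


loops=1 perimeter=13.900

Straddling triangles (8 of 12):
  (v4,v1,v0) [+--] → (-0.1856, -1.62, 0.248583)–(-0.1856, -1.62, -1.855)  len=2.1036
  (v2,v4,v0) [-+-] → (-0.1856, 0.217092, -1.855)–(-0.1856, -1.62, -1.855)  len=1.8371
  (v1,v7,v3) [-+-] → (-0.1856, -0.217092, 1.855)–(-0.1856, 1.62, 1.855)  len=1.8371
  (v5,v1,v4) [+-+] → (-0.1856, -1.62, 1.855)–(-0.1856, -1.62, 0.248583)  len=1.6064
  (v5,v7,v1) [++-] → (-0.1856, -0.217092, 1.855)–(-0.1856, -1.62, 1.855)  len=1.4029
  (v3,v7,v2) [-+-] → (-0.1856, 1.62, 1.855)–(-0.1856, 1.62, -0.248583)  len=2.1036
  (v6,v4,v2) [++-] → (-0.1856, 0.217092, -1.855)–(-0.1856, 1.62, -1.855)  len=1.4029
  (v2,v7,v6) [-++] → (-0.1856, 1.62, -0.248583)–(-0.1856, 1.62, -1.855)  len=1.6064

Chained into 1 loop(s):
  loop 1: 8 segments, perimeter = 13.9000
Total perimeter = 13.900


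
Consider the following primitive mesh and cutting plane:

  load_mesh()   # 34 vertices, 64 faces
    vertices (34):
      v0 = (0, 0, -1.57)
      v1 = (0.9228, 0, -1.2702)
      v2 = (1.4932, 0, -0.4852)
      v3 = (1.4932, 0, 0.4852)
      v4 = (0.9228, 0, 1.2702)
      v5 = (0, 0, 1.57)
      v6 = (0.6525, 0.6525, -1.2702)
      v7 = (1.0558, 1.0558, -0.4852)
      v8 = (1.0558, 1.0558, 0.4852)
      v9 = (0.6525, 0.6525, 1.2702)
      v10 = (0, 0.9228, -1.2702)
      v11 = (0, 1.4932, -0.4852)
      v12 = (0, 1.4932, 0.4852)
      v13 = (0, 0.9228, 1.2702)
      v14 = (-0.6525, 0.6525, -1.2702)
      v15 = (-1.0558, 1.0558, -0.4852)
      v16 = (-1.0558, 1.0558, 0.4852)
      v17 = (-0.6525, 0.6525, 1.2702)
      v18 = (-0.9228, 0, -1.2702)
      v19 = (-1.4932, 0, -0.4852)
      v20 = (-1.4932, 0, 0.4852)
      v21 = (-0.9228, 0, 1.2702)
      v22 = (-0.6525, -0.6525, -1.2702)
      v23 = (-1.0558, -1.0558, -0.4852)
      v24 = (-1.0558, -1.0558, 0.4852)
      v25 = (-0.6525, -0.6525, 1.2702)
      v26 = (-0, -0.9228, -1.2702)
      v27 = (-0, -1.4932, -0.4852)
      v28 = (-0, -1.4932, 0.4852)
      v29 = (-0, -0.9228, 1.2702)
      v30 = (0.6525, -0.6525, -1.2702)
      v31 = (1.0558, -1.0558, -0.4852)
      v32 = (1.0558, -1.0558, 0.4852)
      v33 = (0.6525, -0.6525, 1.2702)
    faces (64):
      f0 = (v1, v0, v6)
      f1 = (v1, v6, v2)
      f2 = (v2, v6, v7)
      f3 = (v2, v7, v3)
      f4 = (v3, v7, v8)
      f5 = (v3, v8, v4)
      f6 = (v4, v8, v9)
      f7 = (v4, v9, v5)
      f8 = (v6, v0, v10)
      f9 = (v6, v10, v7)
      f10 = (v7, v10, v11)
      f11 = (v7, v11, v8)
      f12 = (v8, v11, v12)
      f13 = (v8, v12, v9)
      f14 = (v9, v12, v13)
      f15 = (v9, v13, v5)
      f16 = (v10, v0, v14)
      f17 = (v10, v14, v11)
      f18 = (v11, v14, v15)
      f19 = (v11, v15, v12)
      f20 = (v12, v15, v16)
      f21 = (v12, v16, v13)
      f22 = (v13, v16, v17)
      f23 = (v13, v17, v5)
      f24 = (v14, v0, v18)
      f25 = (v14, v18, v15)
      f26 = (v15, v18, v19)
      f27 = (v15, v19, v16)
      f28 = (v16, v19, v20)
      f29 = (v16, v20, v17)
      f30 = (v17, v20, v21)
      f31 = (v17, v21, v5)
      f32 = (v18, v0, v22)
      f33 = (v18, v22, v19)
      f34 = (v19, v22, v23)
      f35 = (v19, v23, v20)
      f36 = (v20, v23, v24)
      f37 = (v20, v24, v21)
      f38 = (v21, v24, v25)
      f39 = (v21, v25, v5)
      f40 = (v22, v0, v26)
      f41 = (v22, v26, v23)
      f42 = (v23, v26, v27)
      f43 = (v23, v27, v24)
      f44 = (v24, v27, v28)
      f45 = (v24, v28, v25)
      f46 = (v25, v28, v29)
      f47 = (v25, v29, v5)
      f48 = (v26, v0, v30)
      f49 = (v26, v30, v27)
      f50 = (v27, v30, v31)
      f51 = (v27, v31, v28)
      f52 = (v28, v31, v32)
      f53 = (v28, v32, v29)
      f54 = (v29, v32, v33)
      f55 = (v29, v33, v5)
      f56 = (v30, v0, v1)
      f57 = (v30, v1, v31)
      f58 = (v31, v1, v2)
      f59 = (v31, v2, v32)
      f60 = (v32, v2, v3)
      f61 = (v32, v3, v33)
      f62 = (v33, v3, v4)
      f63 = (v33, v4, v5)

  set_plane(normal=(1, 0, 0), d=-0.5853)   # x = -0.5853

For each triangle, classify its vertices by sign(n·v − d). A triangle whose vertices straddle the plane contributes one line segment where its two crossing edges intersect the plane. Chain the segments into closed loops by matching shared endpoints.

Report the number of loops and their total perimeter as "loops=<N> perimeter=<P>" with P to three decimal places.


loops=1 perimeter=8.584

Straddling triangles (20 of 64):
  (v10,v0,v14) [++-] → (-0.5853, 0.5853, -1.30108)–(-0.5853, 0.680338, -1.2702)  len=0.0999
  (v10,v14,v11) [+-+] → (-0.5853, 0.680338, -1.2702)–(-0.5853, 0.739082, -1.18935)  len=0.0999
  (v11,v14,v15) [+--] → (-0.5853, 0.739082, -1.18935)–(-0.5853, 1.25072, -0.4852)  len=0.8704
  (v11,v15,v12) [+-+] → (-0.5853, 1.25072, -0.4852)–(-0.5853, 1.25072, -0.0527571)  len=0.4324
  (v12,v15,v16) [+--] → (-0.5853, 1.25072, -0.0527571)–(-0.5853, 1.25072, 0.4852)  len=0.5380
  (v12,v16,v13) [+-+] → (-0.5853, 1.25072, 0.4852)–(-0.5853, 0.996531, 0.835022)  len=0.4324
  (v13,v16,v17) [+--] → (-0.5853, 0.996531, 0.835022)–(-0.5853, 0.680338, 1.2702)  len=0.5379
  (v13,v17,v5) [+-+] → (-0.5853, 0.680338, 1.2702)–(-0.5853, 0.5853, 1.30108)  len=0.0999
  (v14,v0,v18) [-+-] → (-0.5853, 0.5853, -1.30108)–(-0.5853, 0, -1.37985)  len=0.5906
  (v17,v21,v5) [--+] → (-0.5853, 0, 1.37985)–(-0.5853, 0.5853, 1.30108)  len=0.5906
  (v18,v0,v22) [-+-] → (-0.5853, 0, -1.37985)–(-0.5853, -0.5853, -1.30108)  len=0.5906
  (v21,v25,v5) [--+] → (-0.5853, -0.5853, 1.30108)–(-0.5853, 0, 1.37985)  len=0.5906
  (v22,v0,v26) [-++] → (-0.5853, -0.5853, -1.30108)–(-0.5853, -0.680338, -1.2702)  len=0.0999
  (v22,v26,v23) [-+-] → (-0.5853, -0.680338, -1.2702)–(-0.5853, -0.996531, -0.835022)  len=0.5379
  (v23,v26,v27) [-++] → (-0.5853, -0.996531, -0.835022)–(-0.5853, -1.25072, -0.4852)  len=0.4324
  (v23,v27,v24) [-+-] → (-0.5853, -1.25072, -0.4852)–(-0.5853, -1.25072, 0.0527571)  len=0.5380
  (v24,v27,v28) [-++] → (-0.5853, -1.25072, 0.0527571)–(-0.5853, -1.25072, 0.4852)  len=0.4324
  (v24,v28,v25) [-+-] → (-0.5853, -1.25072, 0.4852)–(-0.5853, -0.739082, 1.18935)  len=0.8704
  (v25,v28,v29) [-++] → (-0.5853, -0.739082, 1.18935)–(-0.5853, -0.680338, 1.2702)  len=0.0999
  (v25,v29,v5) [-++] → (-0.5853, -0.680338, 1.2702)–(-0.5853, -0.5853, 1.30108)  len=0.0999

Chained into 1 loop(s):
  loop 1: 20 segments, perimeter = 8.5842
Total perimeter = 8.584


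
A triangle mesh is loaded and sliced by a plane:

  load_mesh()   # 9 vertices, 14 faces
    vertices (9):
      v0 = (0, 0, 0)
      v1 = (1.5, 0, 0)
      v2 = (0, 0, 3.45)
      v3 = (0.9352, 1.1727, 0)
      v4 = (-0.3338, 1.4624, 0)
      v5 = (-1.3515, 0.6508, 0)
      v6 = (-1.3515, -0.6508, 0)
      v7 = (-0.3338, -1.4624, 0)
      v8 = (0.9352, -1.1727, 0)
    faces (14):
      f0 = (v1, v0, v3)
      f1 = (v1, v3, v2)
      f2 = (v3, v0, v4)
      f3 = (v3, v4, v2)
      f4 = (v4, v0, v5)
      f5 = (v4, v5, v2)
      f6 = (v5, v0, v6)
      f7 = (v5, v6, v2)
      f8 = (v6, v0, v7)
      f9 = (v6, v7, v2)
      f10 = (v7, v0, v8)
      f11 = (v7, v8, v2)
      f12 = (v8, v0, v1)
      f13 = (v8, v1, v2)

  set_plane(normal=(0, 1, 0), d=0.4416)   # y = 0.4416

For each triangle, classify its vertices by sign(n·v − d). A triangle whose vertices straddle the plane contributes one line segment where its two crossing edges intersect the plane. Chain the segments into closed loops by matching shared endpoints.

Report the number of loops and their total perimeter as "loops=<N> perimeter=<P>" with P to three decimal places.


Straddling triangles (8 of 14):
  (v1,v0,v3) [--+] → (0.352165, 0.4416, 0)–(1.28732, 0.4416, 0)  len=0.9351
  (v1,v3,v2) [-+-] → (1.28732, 0.4416, 0)–(0.352165, 0.4416, 2.15084)  len=2.3453
  (v3,v0,v4) [+-+] → (0.352165, 0.4416, 0)–(-0.100797, 0.4416, 0)  len=0.4530
  (v3,v4,v2) [++-] → (-0.100797, 0.4416, 2.40821)–(0.352165, 0.4416, 2.15084)  len=0.5210
  (v4,v0,v5) [+-+] → (-0.100797, 0.4416, 0)–(-0.91706, 0.4416, 0)  len=0.8163
  (v4,v5,v2) [++-] → (-0.91706, 0.4416, 1.109)–(-0.100797, 0.4416, 2.40821)  len=1.5343
  (v5,v0,v6) [+--] → (-0.91706, 0.4416, 0)–(-1.3515, 0.4416, 0)  len=0.4344
  (v5,v6,v2) [+--] → (-1.3515, 0.4416, 0)–(-0.91706, 0.4416, 1.109)  len=1.1911

Chained into 1 loop(s):
  loop 1: 8 segments, perimeter = 8.2305
Total perimeter = 8.231

loops=1 perimeter=8.231


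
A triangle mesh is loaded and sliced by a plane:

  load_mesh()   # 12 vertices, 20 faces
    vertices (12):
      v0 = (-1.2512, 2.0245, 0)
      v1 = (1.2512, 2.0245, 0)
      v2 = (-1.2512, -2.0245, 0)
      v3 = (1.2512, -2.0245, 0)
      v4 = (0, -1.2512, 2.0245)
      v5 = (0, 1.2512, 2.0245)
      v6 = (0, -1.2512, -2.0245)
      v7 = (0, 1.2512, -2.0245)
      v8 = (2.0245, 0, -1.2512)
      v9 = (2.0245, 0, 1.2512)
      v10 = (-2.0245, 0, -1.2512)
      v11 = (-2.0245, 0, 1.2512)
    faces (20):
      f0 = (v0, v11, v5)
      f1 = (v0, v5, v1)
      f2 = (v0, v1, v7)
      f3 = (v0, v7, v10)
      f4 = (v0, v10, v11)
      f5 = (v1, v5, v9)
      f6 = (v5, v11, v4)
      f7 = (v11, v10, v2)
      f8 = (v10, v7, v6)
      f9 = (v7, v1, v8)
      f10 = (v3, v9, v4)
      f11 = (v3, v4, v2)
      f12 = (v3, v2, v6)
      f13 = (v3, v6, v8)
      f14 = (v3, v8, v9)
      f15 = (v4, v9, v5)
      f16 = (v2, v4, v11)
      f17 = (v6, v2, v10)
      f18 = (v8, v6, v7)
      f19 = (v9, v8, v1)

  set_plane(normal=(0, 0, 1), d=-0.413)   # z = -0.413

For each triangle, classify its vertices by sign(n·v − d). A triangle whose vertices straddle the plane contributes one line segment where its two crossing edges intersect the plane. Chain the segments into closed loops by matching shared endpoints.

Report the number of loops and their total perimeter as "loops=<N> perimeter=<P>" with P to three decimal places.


Straddling triangles (10 of 20):
  (v0,v1,v7) [++-] → (0.995954, 1.86675, -0.413)–(-0.995954, 1.86675, -0.413)  len=1.9919
  (v0,v7,v10) [+--] → (-0.995954, 1.86675, -0.413)–(-1.50645, 1.35625, -0.413)  len=0.7220
  (v0,v10,v11) [+-+] → (-1.50645, 1.35625, -0.413)–(-2.0245, 0, -0.413)  len=1.4518
  (v11,v10,v2) [+-+] → (-2.0245, 0, -0.413)–(-1.50645, -1.35625, -0.413)  len=1.4518
  (v7,v1,v8) [-+-] → (0.995954, 1.86675, -0.413)–(1.50645, 1.35625, -0.413)  len=0.7220
  (v3,v2,v6) [++-] → (-0.995954, -1.86675, -0.413)–(0.995954, -1.86675, -0.413)  len=1.9919
  (v3,v6,v8) [+--] → (0.995954, -1.86675, -0.413)–(1.50645, -1.35625, -0.413)  len=0.7220
  (v3,v8,v9) [+-+] → (1.50645, -1.35625, -0.413)–(2.0245, 0, -0.413)  len=1.4518
  (v6,v2,v10) [-+-] → (-0.995954, -1.86675, -0.413)–(-1.50645, -1.35625, -0.413)  len=0.7220
  (v9,v8,v1) [+-+] → (2.0245, 0, -0.413)–(1.50645, 1.35625, -0.413)  len=1.4518

Chained into 1 loop(s):
  loop 1: 10 segments, perimeter = 12.6789
Total perimeter = 12.679

loops=1 perimeter=12.679


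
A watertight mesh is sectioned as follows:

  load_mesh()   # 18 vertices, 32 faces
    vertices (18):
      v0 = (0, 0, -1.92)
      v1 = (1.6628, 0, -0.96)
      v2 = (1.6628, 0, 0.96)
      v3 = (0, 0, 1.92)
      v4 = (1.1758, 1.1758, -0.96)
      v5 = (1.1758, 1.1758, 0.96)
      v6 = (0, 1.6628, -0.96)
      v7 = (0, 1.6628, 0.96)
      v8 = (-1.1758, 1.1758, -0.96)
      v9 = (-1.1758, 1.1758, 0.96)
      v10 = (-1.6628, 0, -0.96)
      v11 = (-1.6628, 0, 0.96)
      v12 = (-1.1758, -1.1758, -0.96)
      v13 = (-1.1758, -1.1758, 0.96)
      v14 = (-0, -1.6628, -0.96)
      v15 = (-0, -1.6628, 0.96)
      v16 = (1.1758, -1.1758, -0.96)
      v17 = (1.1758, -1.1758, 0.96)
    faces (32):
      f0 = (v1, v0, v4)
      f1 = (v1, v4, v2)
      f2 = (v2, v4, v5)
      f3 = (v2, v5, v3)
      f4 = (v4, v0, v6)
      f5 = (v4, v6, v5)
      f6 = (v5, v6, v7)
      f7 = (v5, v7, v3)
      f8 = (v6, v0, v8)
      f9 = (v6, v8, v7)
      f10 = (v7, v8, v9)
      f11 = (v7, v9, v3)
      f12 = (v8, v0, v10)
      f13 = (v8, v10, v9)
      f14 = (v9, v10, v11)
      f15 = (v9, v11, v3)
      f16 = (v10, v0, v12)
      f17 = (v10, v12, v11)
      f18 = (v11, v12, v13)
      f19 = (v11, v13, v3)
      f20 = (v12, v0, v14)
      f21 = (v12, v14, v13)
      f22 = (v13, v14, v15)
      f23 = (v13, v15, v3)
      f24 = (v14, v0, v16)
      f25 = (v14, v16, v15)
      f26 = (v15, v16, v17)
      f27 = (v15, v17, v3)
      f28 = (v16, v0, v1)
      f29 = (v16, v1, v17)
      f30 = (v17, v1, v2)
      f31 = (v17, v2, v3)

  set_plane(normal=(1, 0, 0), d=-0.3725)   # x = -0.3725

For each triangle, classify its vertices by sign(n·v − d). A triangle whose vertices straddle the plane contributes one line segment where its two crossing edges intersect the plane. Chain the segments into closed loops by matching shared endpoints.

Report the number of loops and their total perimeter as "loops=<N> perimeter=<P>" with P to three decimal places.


Straddling triangles (12 of 32):
  (v6,v0,v8) [++-] → (-0.3725, 0.3725, -1.61587)–(-0.3725, 1.50852, -0.96)  len=1.3118
  (v6,v8,v7) [+-+] → (-0.3725, 1.50852, -0.96)–(-0.3725, 1.50852, 0.351733)  len=1.3117
  (v7,v8,v9) [+--] → (-0.3725, 1.50852, 0.351733)–(-0.3725, 1.50852, 0.96)  len=0.6083
  (v7,v9,v3) [+-+] → (-0.3725, 1.50852, 0.96)–(-0.3725, 0.3725, 1.61587)  len=1.3118
  (v8,v0,v10) [-+-] → (-0.3725, 0.3725, -1.61587)–(-0.3725, 0, -1.70494)  len=0.3830
  (v9,v11,v3) [--+] → (-0.3725, 0, 1.70494)–(-0.3725, 0.3725, 1.61587)  len=0.3830
  (v10,v0,v12) [-+-] → (-0.3725, 0, -1.70494)–(-0.3725, -0.3725, -1.61587)  len=0.3830
  (v11,v13,v3) [--+] → (-0.3725, -0.3725, 1.61587)–(-0.3725, 0, 1.70494)  len=0.3830
  (v12,v0,v14) [-++] → (-0.3725, -0.3725, -1.61587)–(-0.3725, -1.50852, -0.96)  len=1.3118
  (v12,v14,v13) [-+-] → (-0.3725, -1.50852, -0.96)–(-0.3725, -1.50852, -0.351733)  len=0.6083
  (v13,v14,v15) [-++] → (-0.3725, -1.50852, -0.351733)–(-0.3725, -1.50852, 0.96)  len=1.3117
  (v13,v15,v3) [-++] → (-0.3725, -1.50852, 0.96)–(-0.3725, -0.3725, 1.61587)  len=1.3118

Chained into 1 loop(s):
  loop 1: 12 segments, perimeter = 10.6190
Total perimeter = 10.619

loops=1 perimeter=10.619


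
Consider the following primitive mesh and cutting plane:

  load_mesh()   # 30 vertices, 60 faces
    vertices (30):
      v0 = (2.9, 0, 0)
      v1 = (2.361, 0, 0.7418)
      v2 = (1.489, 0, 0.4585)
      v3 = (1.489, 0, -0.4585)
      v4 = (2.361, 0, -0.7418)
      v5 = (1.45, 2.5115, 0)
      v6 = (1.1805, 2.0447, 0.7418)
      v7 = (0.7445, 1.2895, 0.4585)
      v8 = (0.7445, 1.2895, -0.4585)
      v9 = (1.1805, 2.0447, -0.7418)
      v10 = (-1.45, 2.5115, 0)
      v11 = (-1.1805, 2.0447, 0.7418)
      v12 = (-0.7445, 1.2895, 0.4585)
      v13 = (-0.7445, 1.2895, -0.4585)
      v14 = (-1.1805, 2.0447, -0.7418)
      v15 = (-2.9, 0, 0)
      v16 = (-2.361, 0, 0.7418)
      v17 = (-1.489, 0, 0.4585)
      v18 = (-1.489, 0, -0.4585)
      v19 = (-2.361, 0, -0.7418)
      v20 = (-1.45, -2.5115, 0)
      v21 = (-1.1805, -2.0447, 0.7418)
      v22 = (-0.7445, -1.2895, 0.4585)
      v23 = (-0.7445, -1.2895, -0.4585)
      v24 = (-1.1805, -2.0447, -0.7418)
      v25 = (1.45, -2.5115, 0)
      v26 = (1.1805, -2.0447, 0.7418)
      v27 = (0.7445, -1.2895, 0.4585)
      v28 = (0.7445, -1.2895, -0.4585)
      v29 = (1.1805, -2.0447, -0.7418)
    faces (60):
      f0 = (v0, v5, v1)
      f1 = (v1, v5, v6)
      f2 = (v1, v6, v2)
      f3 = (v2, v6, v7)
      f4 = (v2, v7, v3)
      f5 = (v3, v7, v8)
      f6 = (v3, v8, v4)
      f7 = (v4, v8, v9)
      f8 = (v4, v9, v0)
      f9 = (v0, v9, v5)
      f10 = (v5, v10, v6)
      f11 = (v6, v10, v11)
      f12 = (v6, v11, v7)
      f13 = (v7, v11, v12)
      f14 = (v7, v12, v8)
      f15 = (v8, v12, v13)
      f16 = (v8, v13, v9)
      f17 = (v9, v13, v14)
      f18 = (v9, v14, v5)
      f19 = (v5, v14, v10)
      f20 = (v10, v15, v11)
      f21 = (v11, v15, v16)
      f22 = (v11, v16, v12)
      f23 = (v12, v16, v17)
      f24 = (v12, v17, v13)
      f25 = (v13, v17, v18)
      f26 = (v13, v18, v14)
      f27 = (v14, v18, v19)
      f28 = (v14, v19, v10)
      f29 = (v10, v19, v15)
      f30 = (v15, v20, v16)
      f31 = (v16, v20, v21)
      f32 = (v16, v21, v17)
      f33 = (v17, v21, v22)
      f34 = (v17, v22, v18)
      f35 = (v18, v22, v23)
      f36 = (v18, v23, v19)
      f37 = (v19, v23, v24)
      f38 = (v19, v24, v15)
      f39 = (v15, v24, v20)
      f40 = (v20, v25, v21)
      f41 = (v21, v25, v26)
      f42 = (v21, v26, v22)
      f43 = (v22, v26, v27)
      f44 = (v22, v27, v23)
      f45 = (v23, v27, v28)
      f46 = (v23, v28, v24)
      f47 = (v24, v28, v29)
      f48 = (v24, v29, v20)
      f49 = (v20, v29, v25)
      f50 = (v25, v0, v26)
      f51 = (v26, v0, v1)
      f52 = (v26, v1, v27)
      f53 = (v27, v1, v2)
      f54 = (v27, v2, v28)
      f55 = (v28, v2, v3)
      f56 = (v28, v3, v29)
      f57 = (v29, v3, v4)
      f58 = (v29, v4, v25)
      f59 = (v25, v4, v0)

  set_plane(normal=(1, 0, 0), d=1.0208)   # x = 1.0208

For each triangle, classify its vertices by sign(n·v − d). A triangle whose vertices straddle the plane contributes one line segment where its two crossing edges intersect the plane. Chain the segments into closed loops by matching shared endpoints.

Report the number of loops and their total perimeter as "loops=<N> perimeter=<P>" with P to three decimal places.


Straddling triangles (24 of 60):
  (v2,v6,v7) [++-] → (1.0208, 1.76808, 0.638032)–(1.0208, 0.810939, 0.4585)  len=0.9738
  (v2,v7,v3) [+-+] → (1.0208, 0.810939, 0.4585)–(1.0208, 0.810939, 0.118182)  len=0.3403
  (v3,v7,v8) [+--] → (1.0208, 0.810939, 0.118182)–(1.0208, 0.810939, -0.4585)  len=0.5767
  (v3,v8,v4) [+-+] → (1.0208, 0.810939, -0.4585)–(1.0208, 1.06909, -0.506923)  len=0.2627
  (v4,v8,v9) [+-+] → (1.0208, 1.06909, -0.506923)–(1.0208, 1.76808, -0.638032)  len=0.7112
  (v5,v10,v6) [+-+] → (1.0208, 2.5115, 0)–(1.0208, 2.07304, 0.696765)  len=0.8232
  (v6,v10,v11) [+--] → (1.0208, 2.07304, 0.696765)–(1.0208, 2.0447, 0.7418)  len=0.0532
  (v6,v11,v7) [+--] → (1.0208, 2.0447, 0.7418)–(1.0208, 1.76808, 0.638032)  len=0.2954
  (v8,v13,v9) [--+] → (1.0208, 1.98205, -0.718297)–(1.0208, 1.76808, -0.638032)  len=0.2285
  (v9,v13,v14) [+--] → (1.0208, 1.98205, -0.718297)–(1.0208, 2.0447, -0.7418)  len=0.0669
  (v9,v14,v5) [+-+] → (1.0208, 2.0447, -0.7418)–(1.0208, 2.43534, -0.121034)  len=0.7334
  (v5,v14,v10) [+--] → (1.0208, 2.43534, -0.121034)–(1.0208, 2.5115, 0)  len=0.1430
  (v20,v25,v21) [-+-] → (1.0208, -2.5115, 0)–(1.0208, -2.43534, 0.121034)  len=0.1430
  (v21,v25,v26) [-++] → (1.0208, -2.43534, 0.121034)–(1.0208, -2.0447, 0.7418)  len=0.7334
  (v21,v26,v22) [-+-] → (1.0208, -2.0447, 0.7418)–(1.0208, -1.98205, 0.718297)  len=0.0669
  (v22,v26,v27) [-+-] → (1.0208, -1.98205, 0.718297)–(1.0208, -1.76808, 0.638032)  len=0.2285
  (v24,v28,v29) [--+] → (1.0208, -1.76808, -0.638032)–(1.0208, -2.0447, -0.7418)  len=0.2954
  (v24,v29,v20) [-+-] → (1.0208, -2.0447, -0.7418)–(1.0208, -2.07304, -0.696765)  len=0.0532
  (v20,v29,v25) [-++] → (1.0208, -2.07304, -0.696765)–(1.0208, -2.5115, 0)  len=0.8232
  (v26,v1,v27) [++-] → (1.0208, -1.06909, 0.506923)–(1.0208, -1.76808, 0.638032)  len=0.7112
  (v27,v1,v2) [-++] → (1.0208, -1.06909, 0.506923)–(1.0208, -0.810939, 0.4585)  len=0.2627
  (v27,v2,v28) [-+-] → (1.0208, -0.810939, 0.4585)–(1.0208, -0.810939, -0.118182)  len=0.5767
  (v28,v2,v3) [-++] → (1.0208, -0.810939, -0.118182)–(1.0208, -0.810939, -0.4585)  len=0.3403
  (v28,v3,v29) [-++] → (1.0208, -0.810939, -0.4585)–(1.0208, -1.76808, -0.638032)  len=0.9738

Chained into 2 loop(s):
  loop 1: 12 segments, perimeter = 5.2085
  loop 2: 12 segments, perimeter = 5.2085
Total perimeter = 10.417

loops=2 perimeter=10.417
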